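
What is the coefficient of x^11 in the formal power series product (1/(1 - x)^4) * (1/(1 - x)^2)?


Combine the factors: (1/(1 - x)^4) * (1/(1 - x)^2) = 1/(1 - x)^6.
Then use 1/(1 - x)^r = sum_{k>=0} C(k + r - 1, r - 1) x^k with r = 6 and k = 11:
C(16, 5) = 4368.

4368


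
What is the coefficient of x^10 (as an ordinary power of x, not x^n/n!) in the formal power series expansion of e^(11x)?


The exponential series is e^y = sum_{k>=0} y^k / k!. Substituting y = 11x gives
e^(11x) = sum_{k>=0} 11^k x^k / k!.
So the coefficient of x^n is a^n/n! with a = 11, n = 10:
11^10 / 10! = 25937424601/3628800 = 25937424601/3628800

25937424601/3628800


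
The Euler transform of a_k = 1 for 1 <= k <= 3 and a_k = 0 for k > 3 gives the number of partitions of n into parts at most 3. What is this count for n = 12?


Partitions of 12 into parts at most 3:
Using generating function (1-x)^(-1)(1-x^2)^(-1)(1-x^3)^(-1),
the coefficient of x^12 = 19

19


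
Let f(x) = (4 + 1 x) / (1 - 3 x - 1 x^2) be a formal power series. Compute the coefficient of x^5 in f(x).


Write f(x) = sum_{k>=0} a_k x^k. Multiplying both sides by 1 - 3 x - 1 x^2 gives
(1 - 3 x - 1 x^2) sum_{k>=0} a_k x^k = 4 + 1 x.
Matching coefficients:
 x^0: a_0 = 4
 x^1: a_1 - 3 a_0 = 1  =>  a_1 = 3*4 + 1 = 13
 x^k (k >= 2): a_k = 3 a_{k-1} + 1 a_{k-2}.
Iterating: a_2 = 43, a_3 = 142, a_4 = 469, a_5 = 1549.
So the coefficient of x^5 is 1549.

1549


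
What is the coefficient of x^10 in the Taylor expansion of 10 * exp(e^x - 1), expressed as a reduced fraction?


exp(e^x - 1) = sum_{k>=0} Bell_k x^k / k!, where Bell_k is the k-th Bell number.
So the coefficient of x^10 is 10 * Bell_10 / 10!.
Computing: Bell_10 = 115975 and 10! = 3628800, giving
10 * 115975/3628800 = 23195/72576.

23195/72576


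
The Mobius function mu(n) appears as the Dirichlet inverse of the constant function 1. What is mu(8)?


8 has a squared prime factor, so mu(8) = 0.
Factorization reveals a repeated prime.

0


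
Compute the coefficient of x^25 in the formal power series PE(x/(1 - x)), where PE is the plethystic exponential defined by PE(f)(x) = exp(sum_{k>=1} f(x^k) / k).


For f(x) = x/(1 - x) we have
sum_{k>=1} f(x^k) / k = sum_{k>=1} (1/k) * x^k / (1 - x^k) = sum_{k, m >= 1} x^(k m) / k,
which after exponentiating simplifies to
PE(x/(1 - x)) = prod_{k>=1} 1 / (1 - x^k).
This is the generating function for the partition function p(n), so the coefficient of x^25 is p(25).
Computing p(25) by dynamic programming over parts 1, 2, ..., 25: p(25) = 1958.

1958


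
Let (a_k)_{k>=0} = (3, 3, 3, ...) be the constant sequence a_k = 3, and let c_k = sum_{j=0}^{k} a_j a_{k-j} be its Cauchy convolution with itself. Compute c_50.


Since a_j = 3 for all j >= 0, the convolution sum becomes
c_k = sum_{j=0}^{k} 3 * 3 = 9 * (k + 1).
Equivalently, the generating function of (a_k) is 3/(1 - x) and its square is 9/(1 - x)^2 = sum_{k>=0} 9(k + 1) x^k.
For k = 50: 9 * 51 = 459.

459


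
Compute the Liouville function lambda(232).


The Liouville function is lambda(k) = (-1)^Omega(k), where Omega(k) counts the prime factors of k with multiplicity.
Factoring: 232 = 2 * 2 * 2 * 29, so Omega(232) = 4.
lambda(232) = (-1)^4 = 1.

1


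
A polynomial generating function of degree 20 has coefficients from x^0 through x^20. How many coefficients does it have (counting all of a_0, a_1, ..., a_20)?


A polynomial of degree 20 takes the form a_0 + a_1 x + ... + a_20 x^20.
The number of coefficients is 20 + 1 = 21.

21


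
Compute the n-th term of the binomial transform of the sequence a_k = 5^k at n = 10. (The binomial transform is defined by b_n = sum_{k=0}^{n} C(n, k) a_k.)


With a_k = 5^k, b_n = sum_{k=0}^{n} C(n, k) 5^k = (1 + 5)^n by the binomial theorem.
For n = 10: (1 + 5)^10 = 6^10 = 60466176.

60466176


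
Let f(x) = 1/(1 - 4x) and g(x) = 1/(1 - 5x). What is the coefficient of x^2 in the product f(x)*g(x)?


The coefficient of x^n in f*g is the Cauchy product: sum_{k=0}^{n} a^k * b^(n-k).
With a=4, b=5, n=2:
sum_{k=0}^{2} 4^k * 5^(2-k)
= 61

61


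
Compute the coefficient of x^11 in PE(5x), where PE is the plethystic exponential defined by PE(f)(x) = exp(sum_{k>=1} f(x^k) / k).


With f(x) = 5x, the exponent is sum_{k>=1} 5 x^k / k = 5 * (-ln(1 - x)). Exponentiating:
PE(5x) = exp(-5 ln(1 - x)) = 1/(1 - x)^5.
By the negative binomial expansion, [x^n] 1/(1 - x)^5 = C(n + 4, 4).
For n = 11: C(15, 4) = 1365.

1365


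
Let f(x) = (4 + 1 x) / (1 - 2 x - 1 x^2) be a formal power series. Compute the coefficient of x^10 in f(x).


Write f(x) = sum_{k>=0} a_k x^k. Multiplying both sides by 1 - 2 x - 1 x^2 gives
(1 - 2 x - 1 x^2) sum_{k>=0} a_k x^k = 4 + 1 x.
Matching coefficients:
 x^0: a_0 = 4
 x^1: a_1 - 2 a_0 = 1  =>  a_1 = 2*4 + 1 = 9
 x^k (k >= 2): a_k = 2 a_{k-1} + 1 a_{k-2}.
Iterating: a_2 = 22, a_3 = 53, a_4 = 128, a_5 = 309, a_6 = 746, a_7 = 1801, a_8 = 4348, a_9 = 10497, a_10 = 25342.
So the coefficient of x^10 is 25342.

25342


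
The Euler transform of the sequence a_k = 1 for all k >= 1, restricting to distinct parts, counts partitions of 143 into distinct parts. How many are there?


Partitions of 143 into distinct parts can be computed via generating function.
Product (1+x)(1+x^2)(1+x^3)...
The coefficient of x^143 = 11899934

11899934


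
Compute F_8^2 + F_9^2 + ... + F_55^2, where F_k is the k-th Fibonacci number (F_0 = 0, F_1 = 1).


There is a standard identity sum_{k=0}^{N} F_k^2 = F_N * F_{N+1} (proved inductively from the telescoping relation F_k^2 = F_k F_{k+1} - F_{k-1} F_k). Then
sum_{k=8}^{55} F_k^2 = F_55 F_56 - F_7 F_8.
Computing: F_55 = 139583862445, F_56 = 225851433717, F_7 = 13, F_8 = 21.
Sum = 139583862445 * 225851433717 - 13 * 21 = 31525215456959763057792.

31525215456959763057792


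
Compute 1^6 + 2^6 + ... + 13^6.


This power sum has a closed form given by Faulhaber's formula
sum_{k=1}^{m} k^p = (1 / (p + 1)) * sum_{j=0}^{p} C(p + 1, j) B_j m^(p + 1 - j),
but for small m direct computation is fastest:
1 + 64 + 729 + 4096 + 15625 + 46656 + 117649 + 262144 + 531441 + 1000000 + 1771561 + 2985984 + 4826809 = 11562759.

11562759


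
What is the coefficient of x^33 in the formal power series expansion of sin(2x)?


The Maclaurin series is sin(t) = sum_{k>=0} (-1)^k t^(2k+1) / (2k+1)!, so substituting t = 2x, only odd powers of x are nonzero, with coefficient of x^(2k+1) equal to (-1)^k 2^(2k+1) / (2k+1)!.
Write 33 = 2*16 + 1, giving the coefficient (-1)^16 * 2^33 / 33! = 8589934592/8683317618811886495518194401280000000 = 4/4043484860477916195764296875.

4/4043484860477916195764296875


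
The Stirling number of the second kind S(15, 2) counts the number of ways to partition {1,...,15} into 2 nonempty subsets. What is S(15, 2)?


Using the explicit formula S(n,k) = (1/k!) sum_{j=0}^{k} (-1)^(k-j) C(k,j) j^n:
S(15, 2) = 16383
Equivalently, S(n,k) is n! times the coefficient of x^n in the EGF (e^x - 1)^k / k!.

16383


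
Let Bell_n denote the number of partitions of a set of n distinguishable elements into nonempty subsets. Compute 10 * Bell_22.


Bell_22 can be computed from the Bell triangle or from Dobinski's identity Bell_n = (1/e) * sum_{k>=0} k^n / k!.
Computing Bell_22 = 4506715738447323.
Then 10 * 4506715738447323 = 45067157384473230.

45067157384473230


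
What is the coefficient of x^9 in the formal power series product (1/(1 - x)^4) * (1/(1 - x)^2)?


Combine the factors: (1/(1 - x)^4) * (1/(1 - x)^2) = 1/(1 - x)^6.
Then use 1/(1 - x)^r = sum_{k>=0} C(k + r - 1, r - 1) x^k with r = 6 and k = 9:
C(14, 5) = 2002.

2002


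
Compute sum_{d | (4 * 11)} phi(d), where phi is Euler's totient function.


First, 4 * 11 = 44. One classical identity is sum_{d | n} phi(d) = n (each k in [1, n] has a unique gcd with n, and among the k's with gcd(k, n) = n/d there are phi(d) of them). So the sum equals 44. We also verify directly:
Divisors of 44: 1, 2, 4, 11, 22, 44.
phi values: 1, 1, 2, 10, 10, 20.
Sum = 44.

44


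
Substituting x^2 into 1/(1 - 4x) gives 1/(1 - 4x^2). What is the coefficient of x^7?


Since 1/(1 - 4x^2) only has even powers of x,
the coefficient of x^7 (odd) is 0.

0


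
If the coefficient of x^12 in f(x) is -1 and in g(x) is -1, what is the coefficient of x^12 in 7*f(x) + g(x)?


Scalar multiplication scales coefficients: 7 * -1 = -7.
Then add the g coefficient: -7 + -1
= -8

-8


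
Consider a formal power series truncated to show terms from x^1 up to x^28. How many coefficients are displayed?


From x^1 to x^28 inclusive, the count is 28 - 1 + 1 = 28.

28


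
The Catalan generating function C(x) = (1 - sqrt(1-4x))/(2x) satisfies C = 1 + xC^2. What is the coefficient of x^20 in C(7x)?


Substituting x -> 7x scales the n-th coefficient by 7^n, so [x^20] C(7x) = 7^20 * C_20.
C_20 = C(2*20, 20)/(21) = 137846528820/21 = 6564120420.
So 7^20 * 6564120420 = 79792266297612001 * 6564120420 = 523766044562232733001160420.

523766044562232733001160420


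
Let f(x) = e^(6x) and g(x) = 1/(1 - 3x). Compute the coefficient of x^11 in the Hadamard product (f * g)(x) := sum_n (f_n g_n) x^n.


Expanding: f_k = 6^k/k! (from e^(6x)) and g_k = 3^k (from 1/(1 - 3x)). So the Hadamard coefficient (f * g)_k = 6^k 3^k / k! = (18)^k / k!.
For k = 11: 18^11/11! = 64268410079232/39916800 = 3099363912/1925.

3099363912/1925


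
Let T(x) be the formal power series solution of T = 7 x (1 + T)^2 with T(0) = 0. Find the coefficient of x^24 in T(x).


Apply the Lagrange inversion formula: if T = 7 x * phi(T) with phi(t) = (1 + t)^2, then [x^n] T = 7^n * (1/n) [t^(n-1)] phi(t)^n = 7^n * (1/n) [t^(n-1)] (1 + t)^(2n) = 7^n * (1/n) C(2n, n-1).
Using the identity C(2n, n-1) = C(2n, n) * n / (n+1), the unscaled factor equals C(2n, n) / (n+1) = C_n, the n-th Catalan number.
For n = 24: C_24 = C(48, 24) / 25 = 32247603683100/25 = 1289904147324.
With the 7^24 = 191581231380566414401 factor, the coefficient is 191581231380566414401 * 1289904147324 = 247121424907231472112073939212924.

247121424907231472112073939212924


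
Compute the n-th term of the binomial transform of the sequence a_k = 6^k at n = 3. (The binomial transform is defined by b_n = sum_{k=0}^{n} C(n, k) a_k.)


With a_k = 6^k, b_n = sum_{k=0}^{n} C(n, k) 6^k = (1 + 6)^n by the binomial theorem.
For n = 3: (1 + 6)^3 = 7^3 = 343.

343


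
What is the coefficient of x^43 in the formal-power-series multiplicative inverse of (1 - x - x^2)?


Let the inverse be f(x) = sum_{k>=0} a_k x^k. From f(x) * (1 - x - x^2) = 1 and matching coefficients:
 x^0: a_0 = 1.
 x^1: a_1 - a_0 = 0, so a_1 = 1.
 x^k (k >= 2): a_k - a_{k-1} - a_{k-2} = 0, i.e. a_k = a_{k-1} + a_{k-2}.
This is the Fibonacci-type recurrence shifted so that a_0 = a_1 = 1.
Iterating: a_0=1, a_1=1, a_2=2, a_3=3, a_4=5, a_5=8, a_6=13, a_7=21, a_8=34, a_9=55, ...
a_43 = 701408733.

701408733


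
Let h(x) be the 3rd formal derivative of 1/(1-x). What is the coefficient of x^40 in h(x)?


Differentiating 3 times: d^3/dx^3 [1/(1-x)] = 3!/(1-x)^4.
The expansion 1/(1-x)^4 = sum_{k>=0} C(k+3, 3) x^k, so the coefficient of x^n in 3!/(1-x)^4 is 3! * C(n+3, 3).
For n = 40: 6 * C(43, 3) = 6 * 12341 = 74046

74046


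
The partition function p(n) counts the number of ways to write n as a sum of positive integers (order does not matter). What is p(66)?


Using the generating function prod_{k>=1} 1/(1-x^k), we compute p(66).
By dynamic programming over parts 1 through 66:
p(66) = 2323520

2323520


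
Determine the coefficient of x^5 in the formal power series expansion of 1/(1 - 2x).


The geometric series identity gives 1/(1 - c x) = sum_{k>=0} c^k x^k, so the coefficient of x^k is c^k.
Here c = 2 and k = 5.
Computing: 2^5 = 32

32


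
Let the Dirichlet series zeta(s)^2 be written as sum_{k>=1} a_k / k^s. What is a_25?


The Dirichlet convolution of the constant function 1 with itself gives (1 * 1)(k) = sum_{d | k} 1 = d(k), the number of positive divisors of k.
Since zeta(s) = sum_{k>=1} 1/k^s, we have zeta(s)^2 = sum_{k>=1} d(k)/k^s, so a_k = d(k).
For k = 25: the divisors are 1, 5, 25.
Count = 3.

3


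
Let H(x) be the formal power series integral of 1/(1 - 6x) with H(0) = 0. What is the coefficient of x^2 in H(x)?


1/(1 - 6x) = sum_{k>=0} 6^k x^k. Integrating termwise with H(0) = 0:
H(x) = sum_{k>=0} 6^k x^(k+1) / (k+1) = sum_{m>=1} 6^(m-1) x^m / m.
For m = 2: 6^1/2 = 6/2 = 3.

3


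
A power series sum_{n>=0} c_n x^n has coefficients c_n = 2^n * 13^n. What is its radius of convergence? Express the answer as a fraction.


By the root test (Cauchy-Hadamard), the radius is R = 1 / limsup_n |c_n|^(1/n).
Here |c_n|^(1/n) = (2^n * 13^n)^(1/n) = 2 * 13 = 26 for all n.
So R = 1/26 = 1/26.

1/26


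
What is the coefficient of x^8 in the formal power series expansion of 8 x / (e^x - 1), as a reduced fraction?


The exponential generating function for Bernoulli numbers is
x / (e^x - 1) = sum_{k>=0} B_k x^k / k!.
So the coefficient of x^8 in 8 x / (e^x - 1) is 8 B_8 / 8!.
Computing: B_8 = -1/30, 8! = 40320, giving
8 * -1/30 / 40320 = -1/151200.

-1/151200


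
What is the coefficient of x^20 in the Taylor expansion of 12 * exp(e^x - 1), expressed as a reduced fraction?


exp(e^x - 1) = sum_{k>=0} Bell_k x^k / k!, where Bell_k is the k-th Bell number.
So the coefficient of x^20 is 12 * Bell_20 / 20!.
Computing: Bell_20 = 51724158235372 and 20! = 2432902008176640000, giving
12 * 51724158235372/2432902008176640000 = 263898766507/1034397112320000.

263898766507/1034397112320000


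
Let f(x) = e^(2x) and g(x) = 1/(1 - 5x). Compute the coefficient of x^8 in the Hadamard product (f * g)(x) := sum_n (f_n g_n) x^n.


Expanding: f_k = 2^k/k! (from e^(2x)) and g_k = 5^k (from 1/(1 - 5x)). So the Hadamard coefficient (f * g)_k = 2^k 5^k / k! = (10)^k / k!.
For k = 8: 10^8/8! = 100000000/40320 = 156250/63.

156250/63


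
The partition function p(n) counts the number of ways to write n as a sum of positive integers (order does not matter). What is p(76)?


Using the generating function prod_{k>=1} 1/(1-x^k), we compute p(76).
By dynamic programming over parts 1 through 76:
p(76) = 9289091

9289091


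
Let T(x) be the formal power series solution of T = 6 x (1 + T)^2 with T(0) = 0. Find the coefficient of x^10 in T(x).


Apply the Lagrange inversion formula: if T = 6 x * phi(T) with phi(t) = (1 + t)^2, then [x^n] T = 6^n * (1/n) [t^(n-1)] phi(t)^n = 6^n * (1/n) [t^(n-1)] (1 + t)^(2n) = 6^n * (1/n) C(2n, n-1).
Using the identity C(2n, n-1) = C(2n, n) * n / (n+1), the unscaled factor equals C(2n, n) / (n+1) = C_n, the n-th Catalan number.
For n = 10: C_10 = C(20, 10) / 11 = 184756/11 = 16796.
With the 6^10 = 60466176 factor, the coefficient is 60466176 * 16796 = 1015589892096.

1015589892096


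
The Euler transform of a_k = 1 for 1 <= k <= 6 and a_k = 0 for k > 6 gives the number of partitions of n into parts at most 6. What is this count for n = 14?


Partitions of 14 into parts at most 6:
Using generating function (1-x)^(-1)(1-x^2)^(-1)...(1-x^6)^(-1),
the coefficient of x^14 = 90

90


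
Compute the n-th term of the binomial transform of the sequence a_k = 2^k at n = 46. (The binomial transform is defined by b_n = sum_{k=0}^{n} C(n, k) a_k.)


With a_k = 2^k, b_n = sum_{k=0}^{n} C(n, k) 2^k = (1 + 2)^n by the binomial theorem.
For n = 46: (1 + 2)^46 = 3^46 = 8862938119652501095929.

8862938119652501095929


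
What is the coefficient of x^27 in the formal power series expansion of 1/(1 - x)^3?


The negative binomial / multiset identity is
1/(1 - x)^r = sum_{k>=0} C(k + r - 1, r - 1) x^k.
Here r = 3 and k = 27, so the coefficient is
C(27 + 2, 2) = C(29, 2)
= 406

406


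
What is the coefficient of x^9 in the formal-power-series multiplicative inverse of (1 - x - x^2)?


Let the inverse be f(x) = sum_{k>=0} a_k x^k. From f(x) * (1 - x - x^2) = 1 and matching coefficients:
 x^0: a_0 = 1.
 x^1: a_1 - a_0 = 0, so a_1 = 1.
 x^k (k >= 2): a_k - a_{k-1} - a_{k-2} = 0, i.e. a_k = a_{k-1} + a_{k-2}.
This is the Fibonacci-type recurrence shifted so that a_0 = a_1 = 1.
Iterating: a_0=1, a_1=1, a_2=2, a_3=3, a_4=5, a_5=8, a_6=13, a_7=21, a_8=34, a_9=55
a_9 = 55.

55


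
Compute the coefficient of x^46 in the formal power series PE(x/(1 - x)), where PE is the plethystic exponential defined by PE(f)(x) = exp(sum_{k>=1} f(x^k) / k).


For f(x) = x/(1 - x) we have
sum_{k>=1} f(x^k) / k = sum_{k>=1} (1/k) * x^k / (1 - x^k) = sum_{k, m >= 1} x^(k m) / k,
which after exponentiating simplifies to
PE(x/(1 - x)) = prod_{k>=1} 1 / (1 - x^k).
This is the generating function for the partition function p(n), so the coefficient of x^46 is p(46).
Computing p(46) by dynamic programming over parts 1, 2, ..., 46: p(46) = 105558.

105558


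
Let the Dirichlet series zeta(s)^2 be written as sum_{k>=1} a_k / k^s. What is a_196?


The Dirichlet convolution of the constant function 1 with itself gives (1 * 1)(k) = sum_{d | k} 1 = d(k), the number of positive divisors of k.
Since zeta(s) = sum_{k>=1} 1/k^s, we have zeta(s)^2 = sum_{k>=1} d(k)/k^s, so a_k = d(k).
For k = 196: the divisors are 1, 2, 4, 7, 14, 28, 49, 98, 196.
Count = 9.

9


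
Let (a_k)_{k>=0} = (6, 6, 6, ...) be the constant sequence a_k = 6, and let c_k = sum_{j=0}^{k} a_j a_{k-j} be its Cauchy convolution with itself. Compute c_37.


Since a_j = 6 for all j >= 0, the convolution sum becomes
c_k = sum_{j=0}^{k} 6 * 6 = 36 * (k + 1).
Equivalently, the generating function of (a_k) is 6/(1 - x) and its square is 36/(1 - x)^2 = sum_{k>=0} 36(k + 1) x^k.
For k = 37: 36 * 38 = 1368.

1368


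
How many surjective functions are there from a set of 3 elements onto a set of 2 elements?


By inclusion-exclusion on which target elements are missed, the number of surjections from an n-set onto a k-set is
surj(n, k) = sum_{j=0}^{k} (-1)^j C(k, j) (k - j)^n.
Equivalently surj(n, k) = k! * S(n, k), where S(n, k) is the Stirling number of the second kind.
For n = 3, k = 2:
S(3, 2) = 3, so
surj = 2! * 3 = 2 * 3 = 6.

6


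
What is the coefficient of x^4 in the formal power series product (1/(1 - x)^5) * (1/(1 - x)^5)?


Combine the factors: (1/(1 - x)^5) * (1/(1 - x)^5) = 1/(1 - x)^10.
Then use 1/(1 - x)^r = sum_{k>=0} C(k + r - 1, r - 1) x^k with r = 10 and k = 4:
C(13, 9) = 715.

715


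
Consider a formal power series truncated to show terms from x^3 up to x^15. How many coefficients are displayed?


From x^3 to x^15 inclusive, the count is 15 - 3 + 1 = 13.

13


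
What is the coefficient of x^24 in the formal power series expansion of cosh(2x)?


The Maclaurin series is cosh(t) = sum_{m>=0} t^(2m) / (2m)!, so substituting t = 2x, only even powers of x are nonzero, with coefficient of x^(2m) equal to 2^(2m) / (2m)!.
For x^24 the coefficient is 2^24/24! = 16777216/620448401733239439360000 = 4/147926426347074375.

4/147926426347074375


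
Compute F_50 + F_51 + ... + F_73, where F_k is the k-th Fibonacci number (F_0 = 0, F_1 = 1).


Use the identity sum_{k=0}^{N} F_k = F_{N+2} - 1 (which follows from F_{k+2} - F_{k+1} = F_k). Then
sum_{k=50}^{73} F_k = (F_{75} - 1) - (F_{51} - 1) = F_{75} - F_{51}.
Computing: F_{75} = 2111485077978050, F_{51} = 20365011074, so
Sum = 2111485077978050 - 20365011074 = 2111464712966976.

2111464712966976


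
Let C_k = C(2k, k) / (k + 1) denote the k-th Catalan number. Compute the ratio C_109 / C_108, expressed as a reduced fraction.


Using C_k = (2k)! / (k! (k+1)!), the ratio C_{k+1}/C_k simplifies to
C_{k+1}/C_k = [(2k+2)! / ((k+1)! (k+2)!)] * [k! (k+1)! / (2k)!]
 = (2k+2)(2k+1) / ((k+1)(k+2)) = 2(2k+1) / (k+2).
For k = 108: 2(2*108 + 1) / (108 + 2) = 434/110 = 217/55.

217/55


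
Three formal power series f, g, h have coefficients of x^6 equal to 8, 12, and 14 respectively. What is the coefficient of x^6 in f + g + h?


Series addition is componentwise:
8 + 12 + 14
= 34

34


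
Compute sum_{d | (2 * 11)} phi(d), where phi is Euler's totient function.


First, 2 * 11 = 22. One classical identity is sum_{d | n} phi(d) = n (each k in [1, n] has a unique gcd with n, and among the k's with gcd(k, n) = n/d there are phi(d) of them). So the sum equals 22. We also verify directly:
Divisors of 22: 1, 2, 11, 22.
phi values: 1, 1, 10, 10.
Sum = 22.

22


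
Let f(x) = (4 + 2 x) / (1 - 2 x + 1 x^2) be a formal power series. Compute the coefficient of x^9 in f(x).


Write f(x) = sum_{k>=0} a_k x^k. Multiplying both sides by 1 - 2 x + 1 x^2 gives
(1 - 2 x + 1 x^2) sum_{k>=0} a_k x^k = 4 + 2 x.
Matching coefficients:
 x^0: a_0 = 4
 x^1: a_1 - 2 a_0 = 2  =>  a_1 = 2*4 + 2 = 10
 x^k (k >= 2): a_k = 2 a_{k-1} - 1 a_{k-2}.
Iterating: a_2 = 16, a_3 = 22, a_4 = 28, a_5 = 34, a_6 = 40, a_7 = 46, a_8 = 52, a_9 = 58.
So the coefficient of x^9 is 58.

58


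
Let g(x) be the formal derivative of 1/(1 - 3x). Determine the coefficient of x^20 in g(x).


Differentiate termwise: d/dx sum_{k>=0} 3^k x^k = sum_{k>=1} k 3^k x^(k-1) = sum_{j>=0} (j+1) 3^(j+1) x^j.
Equivalently, d/dx [1/(1 - 3x)] = 3/(1 - 3x)^2.
For j = 20: 21 * 3^21 = 21 * 10460353203 = 219667417263.

219667417263


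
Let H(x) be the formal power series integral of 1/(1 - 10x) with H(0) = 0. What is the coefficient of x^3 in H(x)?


1/(1 - 10x) = sum_{k>=0} 10^k x^k. Integrating termwise with H(0) = 0:
H(x) = sum_{k>=0} 10^k x^(k+1) / (k+1) = sum_{m>=1} 10^(m-1) x^m / m.
For m = 3: 10^2/3 = 100/3 = 100/3.

100/3


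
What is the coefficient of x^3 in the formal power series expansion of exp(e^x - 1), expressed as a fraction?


exp(e^x - 1) is the exponential generating function for the Bell numbers Bell_k: exp(e^x - 1) = sum_{k>=0} Bell_k x^k / k!.
So the coefficient of x^3 in exp(e^x - 1) is Bell_3 / 3!.
Computing: Bell_3 = 5 and 3! = 6, giving
5/6 = 5/6.

5/6


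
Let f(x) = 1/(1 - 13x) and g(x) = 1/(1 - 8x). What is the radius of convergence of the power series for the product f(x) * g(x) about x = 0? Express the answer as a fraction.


The radius of 1/(1 - 13x) is 1/13 (nearest singularity at x = 1/13), and the radius of 1/(1 - 8x) is 1/8.
The product f(x)*g(x) = 1/((1 - 13x)(1 - 8x)) has singularities at both 1/13 and 1/8, so its radius of convergence is the distance to the nearest one:
min(1/13, 1/8) = 1/13.

1/13


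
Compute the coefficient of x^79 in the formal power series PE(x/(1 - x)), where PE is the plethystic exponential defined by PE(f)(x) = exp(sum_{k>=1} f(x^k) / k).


For f(x) = x/(1 - x) we have
sum_{k>=1} f(x^k) / k = sum_{k>=1} (1/k) * x^k / (1 - x^k) = sum_{k, m >= 1} x^(k m) / k,
which after exponentiating simplifies to
PE(x/(1 - x)) = prod_{k>=1} 1 / (1 - x^k).
This is the generating function for the partition function p(n), so the coefficient of x^79 is p(79).
Computing p(79) by dynamic programming over parts 1, 2, ..., 79: p(79) = 13848650.

13848650


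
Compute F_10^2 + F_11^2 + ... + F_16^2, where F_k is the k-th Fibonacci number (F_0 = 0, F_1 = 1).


There is a standard identity sum_{k=0}^{N} F_k^2 = F_N * F_{N+1} (proved inductively from the telescoping relation F_k^2 = F_k F_{k+1} - F_{k-1} F_k). Then
sum_{k=10}^{16} F_k^2 = F_16 F_17 - F_9 F_10.
Computing: F_16 = 987, F_17 = 1597, F_9 = 34, F_10 = 55.
Sum = 987 * 1597 - 34 * 55 = 1574369.

1574369


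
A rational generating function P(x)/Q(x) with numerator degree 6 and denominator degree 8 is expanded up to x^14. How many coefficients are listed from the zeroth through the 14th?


Expanding up to x^14 gives the coefficients for x^0, x^1, ..., x^14.
That is 14 + 1 = 15 coefficients in total.

15


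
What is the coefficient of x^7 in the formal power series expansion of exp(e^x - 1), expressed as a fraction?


exp(e^x - 1) is the exponential generating function for the Bell numbers Bell_k: exp(e^x - 1) = sum_{k>=0} Bell_k x^k / k!.
So the coefficient of x^7 in exp(e^x - 1) is Bell_7 / 7!.
Computing: Bell_7 = 877 and 7! = 5040, giving
877/5040 = 877/5040.

877/5040


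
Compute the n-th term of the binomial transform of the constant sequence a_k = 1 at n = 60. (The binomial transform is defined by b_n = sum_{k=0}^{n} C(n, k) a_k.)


With a_k = 1 for all k, b_n = sum_{k=0}^{n} C(n, k) = 2^n by the binomial theorem.
For n = 60: 2^60 = 1152921504606846976.

1152921504606846976


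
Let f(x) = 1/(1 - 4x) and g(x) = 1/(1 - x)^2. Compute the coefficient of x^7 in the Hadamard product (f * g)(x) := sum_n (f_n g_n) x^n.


f has coefficients f_k = 4^k. For g = 1/(1 - x)^2 the coefficient is g_k = C(k + 1, 1) = k + 1. The Hadamard coefficient is (f * g)_k = 4^k * (k + 1).
For k = 7: 4^7 * 8 = 16384 * 8 = 131072.

131072


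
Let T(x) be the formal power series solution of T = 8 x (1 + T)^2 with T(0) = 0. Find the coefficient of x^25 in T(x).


Apply the Lagrange inversion formula: if T = 8 x * phi(T) with phi(t) = (1 + t)^2, then [x^n] T = 8^n * (1/n) [t^(n-1)] phi(t)^n = 8^n * (1/n) [t^(n-1)] (1 + t)^(2n) = 8^n * (1/n) C(2n, n-1).
Using the identity C(2n, n-1) = C(2n, n) * n / (n+1), the unscaled factor equals C(2n, n) / (n+1) = C_n, the n-th Catalan number.
For n = 25: C_25 = C(50, 25) / 26 = 126410606437752/26 = 4861946401452.
With the 8^25 = 37778931862957161709568 factor, the coefficient is 37778931862957161709568 * 4861946401452 = 183679141821804874793065781957492736.

183679141821804874793065781957492736


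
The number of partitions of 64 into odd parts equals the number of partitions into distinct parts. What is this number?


Computing partitions of 64 into odd parts (1, 3, 5, ...):
Using the generating function prod_{k>=0} 1/(1-x^(2k+1)),
the count is 16444

16444


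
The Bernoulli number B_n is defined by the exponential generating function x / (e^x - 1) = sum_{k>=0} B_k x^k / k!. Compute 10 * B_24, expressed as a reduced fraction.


Bernoulli numbers can also be computed recursively via B_0 = 1 and sum_{j=0}^{m} C(m+1, j) B_j = 0 for m >= 1. Odd-index Bernoulli numbers vanish for k >= 3.
Computing B_24 = -236364091/2730, so 10 * B_24 = 10 * -236364091/2730 = -236364091/273.

-236364091/273


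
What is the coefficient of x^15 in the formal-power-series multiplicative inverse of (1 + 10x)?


The inverse is 1/(1 + 10x). Apply the geometric identity 1/(1 - y) = sum_{k>=0} y^k with y = -10x:
1/(1 + 10x) = sum_{k>=0} (-10)^k x^k.
So the coefficient of x^15 is (-10)^15 = -1000000000000000.

-1000000000000000


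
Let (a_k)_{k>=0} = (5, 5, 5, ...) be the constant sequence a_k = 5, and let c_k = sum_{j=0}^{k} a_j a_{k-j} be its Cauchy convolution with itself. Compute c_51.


Since a_j = 5 for all j >= 0, the convolution sum becomes
c_k = sum_{j=0}^{k} 5 * 5 = 25 * (k + 1).
Equivalently, the generating function of (a_k) is 5/(1 - x) and its square is 25/(1 - x)^2 = sum_{k>=0} 25(k + 1) x^k.
For k = 51: 25 * 52 = 1300.

1300


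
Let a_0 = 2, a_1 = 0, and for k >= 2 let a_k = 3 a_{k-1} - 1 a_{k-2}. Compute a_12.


Iterating the recurrence forward:
a_0 = 2
a_1 = 0
a_2 = 3*0 - 1*2 = -2
a_3 = 3*-2 - 1*0 = -6
a_4 = 3*-6 - 1*-2 = -16
a_5 = 3*-16 - 1*-6 = -42
a_6 = 3*-42 - 1*-16 = -110
a_7 = 3*-110 - 1*-42 = -288
a_8 = 3*-288 - 1*-110 = -754
a_9 = 3*-754 - 1*-288 = -1974
a_10 = 3*-1974 - 1*-754 = -5168
a_11 = 3*-5168 - 1*-1974 = -13530
a_12 = 3*-13530 - 1*-5168 = -35422
So a_12 = -35422.

-35422


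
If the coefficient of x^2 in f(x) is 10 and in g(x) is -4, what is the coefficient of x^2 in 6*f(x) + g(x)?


Scalar multiplication scales coefficients: 6 * 10 = 60.
Then add the g coefficient: 60 + -4
= 56

56


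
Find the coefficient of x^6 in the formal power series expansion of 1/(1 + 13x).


Write 1/(1 + c x) = 1/(1 - (-c) x) and apply the geometric-series identity
1/(1 - y) = sum_{k>=0} y^k to get 1/(1 + c x) = sum_{k>=0} (-c)^k x^k.
So the coefficient of x^k is (-c)^k = (-1)^k * c^k.
Here c = 13 and k = 6:
(-13)^6 = 1 * 4826809 = 4826809

4826809


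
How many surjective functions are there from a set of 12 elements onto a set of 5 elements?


By inclusion-exclusion on which target elements are missed, the number of surjections from an n-set onto a k-set is
surj(n, k) = sum_{j=0}^{k} (-1)^j C(k, j) (k - j)^n.
Equivalently surj(n, k) = k! * S(n, k), where S(n, k) is the Stirling number of the second kind.
For n = 12, k = 5:
S(12, 5) = 1379400, so
surj = 5! * 1379400 = 120 * 1379400 = 165528000.

165528000


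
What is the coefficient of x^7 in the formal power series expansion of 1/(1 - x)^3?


The expansion 1/(1 - x)^r = sum_{k>=0} C(k + r - 1, r - 1) x^k follows from the multiset / negative-binomial theorem (or from repeated differentiation of the geometric series).
For r = 3 and k = 7:
C(9, 2) = 362880 / (2 * 5040) = 36.

36


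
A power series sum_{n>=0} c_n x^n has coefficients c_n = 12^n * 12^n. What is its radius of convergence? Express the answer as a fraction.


By the root test (Cauchy-Hadamard), the radius is R = 1 / limsup_n |c_n|^(1/n).
Here |c_n|^(1/n) = (12^n * 12^n)^(1/n) = 12 * 12 = 144 for all n.
So R = 1/144 = 1/144.

1/144


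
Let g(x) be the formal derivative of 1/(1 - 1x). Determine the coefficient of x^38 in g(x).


Differentiate termwise: d/dx sum_{k>=0} 1^k x^k = sum_{k>=1} k 1^k x^(k-1) = sum_{j>=0} (j+1) 1^(j+1) x^j.
Equivalently, d/dx [1/(1 - 1x)] = 1/(1 - 1x)^2.
For j = 38: 39 * 1^39 = 39 * 1 = 39.

39


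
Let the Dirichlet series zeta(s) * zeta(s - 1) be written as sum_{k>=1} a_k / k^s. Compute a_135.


Convolution gives a_k = sum_{d | k} d * 1 = sum_{d | k} d = sigma(k), the sum of positive divisors of k.
For k = 135, the divisors are 1, 3, 5, 9, 15, 27, 45, 135, so
sigma(135) = 1 + 3 + 5 + 9 + 15 + 27 + 45 + 135 = 240.

240


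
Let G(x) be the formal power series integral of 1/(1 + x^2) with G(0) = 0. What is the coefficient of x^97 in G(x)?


1/(1 + x^2) = sum_{j>=0} (-1)^j x^(2j). Integrating termwise with G(0) = 0:
G(x) = sum_{j>=0} (-1)^j x^(2j+1) / (2j+1) = arctan(x).
Only odd powers are nonzero. For x^97 write 97 = 2*48 + 1, giving
(-1)^48 / 97 = 1/97 = 1/97.

1/97


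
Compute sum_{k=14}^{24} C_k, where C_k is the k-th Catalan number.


C_14 through C_24: 2674440, 9694845, 35357670, 129644790, 477638700, 1767263190, 6564120420, 24466267020, 91482563640, 343059613650, 1289904147324
Sum = 2674440 + 9694845 + 35357670 + 129644790 + 477638700 + 1767263190 + 6564120420 + 24466267020 + 91482563640 + 343059613650 + 1289904147324
= 1757898985689

1757898985689


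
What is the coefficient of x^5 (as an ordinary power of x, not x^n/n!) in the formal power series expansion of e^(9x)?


The exponential series is e^y = sum_{k>=0} y^k / k!. Substituting y = 9x gives
e^(9x) = sum_{k>=0} 9^k x^k / k!.
So the coefficient of x^n is a^n/n! with a = 9, n = 5:
9^5 / 5! = 59049/120 = 19683/40

19683/40


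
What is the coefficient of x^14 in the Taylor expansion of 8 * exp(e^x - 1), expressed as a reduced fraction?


exp(e^x - 1) = sum_{k>=0} Bell_k x^k / k!, where Bell_k is the k-th Bell number.
So the coefficient of x^14 is 8 * Bell_14 / 14!.
Computing: Bell_14 = 190899322 and 14! = 87178291200, giving
8 * 190899322/87178291200 = 95449661/5448643200.

95449661/5448643200


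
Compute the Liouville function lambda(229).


The Liouville function is lambda(k) = (-1)^Omega(k), where Omega(k) counts the prime factors of k with multiplicity.
Factoring: 229 = 229, so Omega(229) = 1.
lambda(229) = (-1)^1 = -1.

-1


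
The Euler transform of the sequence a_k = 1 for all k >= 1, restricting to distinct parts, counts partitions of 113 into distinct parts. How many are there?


Partitions of 113 into distinct parts can be computed via generating function.
Product (1+x)(1+x^2)(1+x^3)...
The coefficient of x^113 = 1274118

1274118


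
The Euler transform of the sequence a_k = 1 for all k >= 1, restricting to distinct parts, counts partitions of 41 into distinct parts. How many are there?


Partitions of 41 into distinct parts can be computed via generating function.
Product (1+x)(1+x^2)(1+x^3)...
The coefficient of x^41 = 1260

1260


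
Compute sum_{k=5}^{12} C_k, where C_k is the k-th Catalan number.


C_5 through C_12: 42, 132, 429, 1430, 4862, 16796, 58786, 208012
Sum = 42 + 132 + 429 + 1430 + 4862 + 16796 + 58786 + 208012
= 290489

290489


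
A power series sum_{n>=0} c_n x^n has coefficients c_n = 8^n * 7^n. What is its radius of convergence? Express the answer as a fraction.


By the root test (Cauchy-Hadamard), the radius is R = 1 / limsup_n |c_n|^(1/n).
Here |c_n|^(1/n) = (8^n * 7^n)^(1/n) = 8 * 7 = 56 for all n.
So R = 1/56 = 1/56.

1/56


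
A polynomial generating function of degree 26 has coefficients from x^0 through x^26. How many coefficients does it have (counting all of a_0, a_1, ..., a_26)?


A polynomial of degree 26 takes the form a_0 + a_1 x + ... + a_26 x^26.
The number of coefficients is 26 + 1 = 27.

27


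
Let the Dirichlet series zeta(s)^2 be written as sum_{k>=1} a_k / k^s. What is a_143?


The Dirichlet convolution of the constant function 1 with itself gives (1 * 1)(k) = sum_{d | k} 1 = d(k), the number of positive divisors of k.
Since zeta(s) = sum_{k>=1} 1/k^s, we have zeta(s)^2 = sum_{k>=1} d(k)/k^s, so a_k = d(k).
For k = 143: the divisors are 1, 11, 13, 143.
Count = 4.

4


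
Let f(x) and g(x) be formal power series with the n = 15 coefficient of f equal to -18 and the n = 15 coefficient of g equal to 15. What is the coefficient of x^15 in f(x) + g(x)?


Addition of formal power series is termwise.
The coefficient of x^15 in f + g = -18 + 15
= -3

-3


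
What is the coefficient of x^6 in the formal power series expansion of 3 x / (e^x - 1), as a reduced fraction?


The exponential generating function for Bernoulli numbers is
x / (e^x - 1) = sum_{k>=0} B_k x^k / k!.
So the coefficient of x^6 in 3 x / (e^x - 1) is 3 B_6 / 6!.
Computing: B_6 = 1/42, 6! = 720, giving
3 * 1/42 / 720 = 1/10080.

1/10080


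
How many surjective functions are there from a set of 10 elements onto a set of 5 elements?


By inclusion-exclusion on which target elements are missed, the number of surjections from an n-set onto a k-set is
surj(n, k) = sum_{j=0}^{k} (-1)^j C(k, j) (k - j)^n.
Equivalently surj(n, k) = k! * S(n, k), where S(n, k) is the Stirling number of the second kind.
For n = 10, k = 5:
S(10, 5) = 42525, so
surj = 5! * 42525 = 120 * 42525 = 5103000.

5103000


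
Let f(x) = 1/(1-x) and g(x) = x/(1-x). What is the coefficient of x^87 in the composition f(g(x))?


First simplify the composition: f(g(x)) = 1/(1 - x/(1-x)) = (1-x)/((1-x) - x) = (1-x)/(1-2x).
Now extract the coefficient. Write (1-x)/(1-2x) = 1/(1-2x) - x/(1-2x).
The coefficient of x^n in 1/(1-2x) is 2^n, and in x/(1-2x) is 2^(n-1) (for n >= 1).
So the coefficient of x^87 is 2^87 - 2^86 = 154742504910672534362390528 - 77371252455336267181195264 = 77371252455336267181195264.

77371252455336267181195264


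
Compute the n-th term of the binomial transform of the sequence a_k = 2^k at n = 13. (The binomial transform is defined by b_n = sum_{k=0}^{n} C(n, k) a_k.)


With a_k = 2^k, b_n = sum_{k=0}^{n} C(n, k) 2^k = (1 + 2)^n by the binomial theorem.
For n = 13: (1 + 2)^13 = 3^13 = 1594323.

1594323


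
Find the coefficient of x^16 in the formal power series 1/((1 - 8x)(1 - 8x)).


By partial fractions or Cauchy convolution:
The coefficient equals sum_{k=0}^{16} 8^k * 8^(16-k).
= 4785074604081152

4785074604081152


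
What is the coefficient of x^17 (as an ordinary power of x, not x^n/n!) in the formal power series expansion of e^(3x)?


The exponential series is e^y = sum_{k>=0} y^k / k!. Substituting y = 3x gives
e^(3x) = sum_{k>=0} 3^k x^k / k!.
So the coefficient of x^n is a^n/n! with a = 3, n = 17:
3^17 / 17! = 129140163/355687428096000 = 177147/487911424000

177147/487911424000


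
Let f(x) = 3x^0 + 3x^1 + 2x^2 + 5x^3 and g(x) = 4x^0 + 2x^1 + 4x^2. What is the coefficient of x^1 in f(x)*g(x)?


Cauchy product at x^1:
3*2 + 3*4
= 18

18


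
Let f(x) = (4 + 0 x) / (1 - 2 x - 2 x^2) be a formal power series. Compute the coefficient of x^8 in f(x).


Write f(x) = sum_{k>=0} a_k x^k. Multiplying both sides by 1 - 2 x - 2 x^2 gives
(1 - 2 x - 2 x^2) sum_{k>=0} a_k x^k = 4 + 0 x.
Matching coefficients:
 x^0: a_0 = 4
 x^1: a_1 - 2 a_0 = 0  =>  a_1 = 2*4 + 0 = 8
 x^k (k >= 2): a_k = 2 a_{k-1} + 2 a_{k-2}.
Iterating: a_2 = 24, a_3 = 64, a_4 = 176, a_5 = 480, a_6 = 1312, a_7 = 3584, a_8 = 9792.
So the coefficient of x^8 is 9792.

9792


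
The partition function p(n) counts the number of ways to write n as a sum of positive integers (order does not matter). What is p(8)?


Using the generating function prod_{k>=1} 1/(1-x^k), we compute p(8).
By dynamic programming over parts 1 through 8:
p(8) = 22

22


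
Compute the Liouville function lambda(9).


The Liouville function is lambda(k) = (-1)^Omega(k), where Omega(k) counts the prime factors of k with multiplicity.
Factoring: 9 = 3 * 3, so Omega(9) = 2.
lambda(9) = (-1)^2 = 1.

1


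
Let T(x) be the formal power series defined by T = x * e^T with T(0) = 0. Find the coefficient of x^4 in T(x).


Apply the Lagrange inversion formula: if T = x * phi(T) with phi(t) = e^t, then
[x^n] T = (1/n) [t^(n-1)] phi(t)^n = (1/n) [t^(n-1)] e^(n t) = (1/n) * n^(n-1) / (n-1)! = n^(n-1) / n!.
When c = 1 this is the Cayley count of rooted labeled trees on n vertices, divided by n!.
For n = 4: 4^3 / 4! = 64/24 = 8/3.

8/3


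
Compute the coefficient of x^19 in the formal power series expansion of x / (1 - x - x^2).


Let f(x) = sum_{k>=0} a_k x^k. Multiplying f(x) * (1 - x - x^2) = x and matching coefficients gives a_0 = 0, a_1 = 1, and a_k = a_{k-1} + a_{k-2} for k >= 2. These are the Fibonacci numbers F_k.
Iterating from F_0 = 0, F_1 = 1:
F_0=0, F_1=1, F_2=1, F_3=2, F_4=3, F_5=5, F_6=8, F_7=13, F_8=21, F_9=34, ...
F_19 = 4181.

4181


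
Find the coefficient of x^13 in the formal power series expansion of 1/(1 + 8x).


Write 1/(1 + c x) = 1/(1 - (-c) x) and apply the geometric-series identity
1/(1 - y) = sum_{k>=0} y^k to get 1/(1 + c x) = sum_{k>=0} (-c)^k x^k.
So the coefficient of x^k is (-c)^k = (-1)^k * c^k.
Here c = 8 and k = 13:
(-8)^13 = -1 * 549755813888 = -549755813888

-549755813888


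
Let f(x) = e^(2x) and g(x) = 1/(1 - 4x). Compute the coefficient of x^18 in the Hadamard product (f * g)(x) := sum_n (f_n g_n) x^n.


Expanding: f_k = 2^k/k! (from e^(2x)) and g_k = 4^k (from 1/(1 - 4x)). So the Hadamard coefficient (f * g)_k = 2^k 4^k / k! = (8)^k / k!.
For k = 18: 8^18/18! = 18014398509481984/6402373705728000 = 274877906944/97692469875.

274877906944/97692469875


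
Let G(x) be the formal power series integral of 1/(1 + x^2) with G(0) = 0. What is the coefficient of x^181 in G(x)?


1/(1 + x^2) = sum_{j>=0} (-1)^j x^(2j). Integrating termwise with G(0) = 0:
G(x) = sum_{j>=0} (-1)^j x^(2j+1) / (2j+1) = arctan(x).
Only odd powers are nonzero. For x^181 write 181 = 2*90 + 1, giving
(-1)^90 / 181 = 1/181 = 1/181.

1/181


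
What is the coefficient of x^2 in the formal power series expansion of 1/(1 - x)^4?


The expansion 1/(1 - x)^r = sum_{k>=0} C(k + r - 1, r - 1) x^k follows from the multiset / negative-binomial theorem (or from repeated differentiation of the geometric series).
For r = 4 and k = 2:
C(5, 3) = 120 / (6 * 2) = 10.

10


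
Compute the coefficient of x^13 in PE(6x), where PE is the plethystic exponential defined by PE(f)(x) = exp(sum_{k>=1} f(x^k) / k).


With f(x) = 6x, the exponent is sum_{k>=1} 6 x^k / k = 6 * (-ln(1 - x)). Exponentiating:
PE(6x) = exp(-6 ln(1 - x)) = 1/(1 - x)^6.
By the negative binomial expansion, [x^n] 1/(1 - x)^6 = C(n + 5, 5).
For n = 13: C(18, 5) = 8568.

8568


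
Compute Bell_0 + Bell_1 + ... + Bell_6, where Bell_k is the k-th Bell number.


Recall Bell_k counts set partitions of a k-set (with Bell_0 = 1 by convention).
Bell_0 through Bell_6: 1, 1, 2, 5, 15, 52, 203
Sum = 1 + 1 + 2 + 5 + 15 + 52 + 203 = 279.

279


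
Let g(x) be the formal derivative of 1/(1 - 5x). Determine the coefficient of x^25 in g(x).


Differentiate termwise: d/dx sum_{k>=0} 5^k x^k = sum_{k>=1} k 5^k x^(k-1) = sum_{j>=0} (j+1) 5^(j+1) x^j.
Equivalently, d/dx [1/(1 - 5x)] = 5/(1 - 5x)^2.
For j = 25: 26 * 5^26 = 26 * 1490116119384765625 = 38743019104003906250.

38743019104003906250
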